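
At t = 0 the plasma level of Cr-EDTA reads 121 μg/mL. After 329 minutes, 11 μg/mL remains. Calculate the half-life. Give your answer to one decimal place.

A/A₀ = 11/121 ≈ 0.090909.
n = log₂(11) ≈ 3.4594 half-lives elapsed in 329 minutes.
t½ = 329/3.4594 ≈ 95.102 minutes.

95.1 minutes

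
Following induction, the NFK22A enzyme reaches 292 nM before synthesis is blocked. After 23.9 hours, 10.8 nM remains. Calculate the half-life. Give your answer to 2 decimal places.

5.02 hours

A/A₀ = 10.8/292 ≈ 0.036986.
n = log₂(27.037) ≈ 4.7569 half-lives elapsed in 23.9 hours.
t½ = 23.9/4.7569 ≈ 5.0243 hours.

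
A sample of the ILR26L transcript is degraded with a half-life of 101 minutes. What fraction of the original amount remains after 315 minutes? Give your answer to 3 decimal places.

n = 315/101 ≈ 3.1188 half-lives.
Fraction remaining = (1/2)^3.1188 ≈ 0.11512.

0.115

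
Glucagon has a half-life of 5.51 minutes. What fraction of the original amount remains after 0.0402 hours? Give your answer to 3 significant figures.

0.738

0.0402 hours = 2.412 minutes.
n = 2.412/5.51 ≈ 0.43775 half-lives.
Fraction remaining = (1/2)^0.43775 ≈ 0.73829.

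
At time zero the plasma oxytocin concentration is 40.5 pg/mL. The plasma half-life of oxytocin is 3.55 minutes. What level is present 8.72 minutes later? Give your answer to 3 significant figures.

Number of half-lives: n = 8.72/3.55 ≈ 2.4563.
Remaining = 40.5 × (1/2)^2.4563 = 40.5 × 0.18221 ≈ 7.3794 pg/mL.

7.38 pg/mL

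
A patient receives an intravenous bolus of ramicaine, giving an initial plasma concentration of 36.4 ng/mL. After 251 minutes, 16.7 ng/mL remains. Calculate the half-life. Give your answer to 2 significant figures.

220 minutes

A/A₀ = 16.7/36.4 ≈ 0.45879.
n = log₂(2.1796) ≈ 1.1241 half-lives elapsed in 251 minutes.
t½ = 251/1.1241 ≈ 223.29 minutes.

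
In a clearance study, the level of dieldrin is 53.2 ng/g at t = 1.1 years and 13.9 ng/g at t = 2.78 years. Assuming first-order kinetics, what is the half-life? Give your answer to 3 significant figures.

Over Δt = 2.78 − 1.1 = 1.68 years, the level fell by a factor of 53.2/13.9 ≈ 3.8273.
n = log₂(3.8273) ≈ 1.9363 half-lives, so t½ = 1.68/1.9363 ≈ 0.86762 years.

0.868 years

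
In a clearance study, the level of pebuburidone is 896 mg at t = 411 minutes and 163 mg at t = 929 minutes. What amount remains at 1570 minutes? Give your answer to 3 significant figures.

Over Δt = 929 − 411 = 518 minutes, the level fell by a factor of 896/163 ≈ 5.4969.
n = log₂(5.4969) ≈ 2.4586 half-lives, so t½ = 518/2.4586 ≈ 210.69 minutes.
From t = 929 to t = 1570: 163 × (1/2)^((1570−929)/210.69) ≈ 19.784 mg.

19.8 mg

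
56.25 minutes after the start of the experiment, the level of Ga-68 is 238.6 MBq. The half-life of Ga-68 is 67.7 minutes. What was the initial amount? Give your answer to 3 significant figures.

Number of half-lives elapsed: n = 56.25/67.7 ≈ 0.83087.
A₀ = A × 2^n = 238.6 × 2^0.83087 = 238.6 × 1.7788 ≈ 424.41 MBq.

424 MBq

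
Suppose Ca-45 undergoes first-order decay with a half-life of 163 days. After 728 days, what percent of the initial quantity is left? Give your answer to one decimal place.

4.5%

n = 728/163 ≈ 4.4663 half-lives.
Fraction remaining = (1/2)^4.4663 ≈ 0.04524, i.e. 4.524%.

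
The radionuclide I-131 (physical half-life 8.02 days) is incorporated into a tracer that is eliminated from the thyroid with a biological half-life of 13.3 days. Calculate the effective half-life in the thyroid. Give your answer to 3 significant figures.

5.00 days

1/t_eff = 1/t_phys + 1/t_biol = 1/8.02 + 1/13.3 = 0.19988 per day.
t_eff = 8.02 × 13.3 / (8.02 + 13.3) ≈ 5.0031 days.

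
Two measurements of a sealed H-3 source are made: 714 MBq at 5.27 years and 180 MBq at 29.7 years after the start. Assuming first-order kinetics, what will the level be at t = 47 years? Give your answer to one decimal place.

67.8 MBq

Over Δt = 29.7 − 5.27 = 24.43 years, the level fell by a factor of 714/180 ≈ 3.9667.
n = log₂(3.9667) ≈ 1.9879 half-lives, so t½ = 24.43/1.9879 ≈ 12.289 years.
From t = 29.7 to t = 47: 180 × (1/2)^((47−29.7)/12.289) ≈ 67.842 MBq.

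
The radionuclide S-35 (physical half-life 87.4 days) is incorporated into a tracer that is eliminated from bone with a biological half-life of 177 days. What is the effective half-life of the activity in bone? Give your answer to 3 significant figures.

58.5 days

1/t_eff = 1/t_phys + 1/t_biol = 1/87.4 + 1/177 = 0.017091 per day.
t_eff = 87.4 × 177 / (87.4 + 177) ≈ 58.509 days.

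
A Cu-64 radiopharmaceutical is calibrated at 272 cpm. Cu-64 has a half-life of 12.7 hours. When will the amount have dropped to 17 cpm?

50.8 hours

17/272 = 1/16, so 4 half-lives have elapsed.
t = 4 × 12.7 = 50.8 hours.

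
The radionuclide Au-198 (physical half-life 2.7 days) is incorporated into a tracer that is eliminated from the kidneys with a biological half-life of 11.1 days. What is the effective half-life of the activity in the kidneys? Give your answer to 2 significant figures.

2.2 days

1/t_eff = 1/t_phys + 1/t_biol = 1/2.7 + 1/11.1 = 0.46046 per day.
t_eff = 2.7 × 11.1 / (2.7 + 11.1) ≈ 2.1717 days.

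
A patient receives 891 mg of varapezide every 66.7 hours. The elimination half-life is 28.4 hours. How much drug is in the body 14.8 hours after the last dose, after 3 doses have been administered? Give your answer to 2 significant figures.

The 3 doses were given 148.2, 81.5, 14.8 hours ago.
Total = 891·(1/2)^(148.2/28.4) + 891·(1/2)^(81.5/28.4) + 891·(1/2)^(14.8/28.4)
      = 23.934 + 121.9 + 620.87 ≈ 766.71 mg.

770 mg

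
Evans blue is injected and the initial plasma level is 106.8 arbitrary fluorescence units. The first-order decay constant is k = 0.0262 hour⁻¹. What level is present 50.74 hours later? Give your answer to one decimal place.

t½ = ln 2 / k = 0.69315 / 0.0262 ≈ 26.456 hours.
Number of half-lives: n = 50.74/26.456 ≈ 1.9179.
Remaining = 106.8 × (1/2)^1.9179 = 106.8 × 0.26464 ≈ 28.263 arbitrary fluorescence units.

28.3 arbitrary fluorescence units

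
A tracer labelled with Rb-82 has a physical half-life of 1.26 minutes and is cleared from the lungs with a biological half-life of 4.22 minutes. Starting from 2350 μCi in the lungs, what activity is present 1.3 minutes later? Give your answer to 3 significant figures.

1/t_eff = 1/t_phys + 1/t_biol = 1/1.26 + 1/4.22 = 1.0306 per minute.
t_eff = 1.26 × 4.22 / (1.26 + 4.22) ≈ 0.97029 minutes.
Remaining = 2350 × (1/2)^(1.3/0.97029) = 2350 × (1/2)^1.3398 ≈ 928.43 μCi.

928 μCi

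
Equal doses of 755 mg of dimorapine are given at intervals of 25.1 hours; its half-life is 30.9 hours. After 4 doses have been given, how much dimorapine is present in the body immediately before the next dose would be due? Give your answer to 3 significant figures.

894 mg

The 4 doses were given 100.4, 75.3, 50.2, 25.1 hours ago.
Total = 755·(1/2)^(100.4/30.9) + 755·(1/2)^(75.3/30.9) + 755·(1/2)^(50.2/30.9) + 755·(1/2)^(25.1/30.9)
      = 79.404 + 139.43 + 244.85 + 429.95 ≈ 893.64 mg.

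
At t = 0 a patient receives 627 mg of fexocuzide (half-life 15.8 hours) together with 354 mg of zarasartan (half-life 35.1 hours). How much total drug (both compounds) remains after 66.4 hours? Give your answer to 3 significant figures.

129 mg

fexocuzide: 627 × (1/2)^(66.4/15.8) = 627 × (1/2)^4.2025 ≈ 34.055 mg.
zarasartan: 354 × (1/2)^(66.4/35.1) = 354 × (1/2)^1.8917 ≈ 95.397 mg.
Total = 34.055 + 95.397 ≈ 129.45 mg.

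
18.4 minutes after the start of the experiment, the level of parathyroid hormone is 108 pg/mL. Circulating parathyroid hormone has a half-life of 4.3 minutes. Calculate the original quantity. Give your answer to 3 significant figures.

Number of half-lives elapsed: n = 18.4/4.3 ≈ 4.2791.
A₀ = A × 2^n = 108 × 2^4.2791 = 108 × 19.415 ≈ 2096.8 pg/mL.

2100 pg/mL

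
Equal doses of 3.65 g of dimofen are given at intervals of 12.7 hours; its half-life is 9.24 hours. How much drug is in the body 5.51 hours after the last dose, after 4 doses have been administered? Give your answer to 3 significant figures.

3.84 g

The 4 doses were given 43.61, 30.91, 18.21, 5.51 hours ago.
Total = 3.65·(1/2)^(43.61/9.24) + 3.65·(1/2)^(30.91/9.24) + 3.65·(1/2)^(18.21/9.24) + 3.65·(1/2)^(5.51/9.24)
      = 0.13852 + 0.35915 + 0.93117 + 2.4143 ≈ 3.8431 g.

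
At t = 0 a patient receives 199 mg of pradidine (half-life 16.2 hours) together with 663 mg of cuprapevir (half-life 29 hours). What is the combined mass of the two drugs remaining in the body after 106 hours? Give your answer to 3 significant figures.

pradidine: 199 × (1/2)^(106/16.2) = 199 × (1/2)^6.5432 ≈ 2.1338 mg.
cuprapevir: 663 × (1/2)^(106/29) = 663 × (1/2)^3.6552 ≈ 52.626 mg.
Total = 2.1338 + 52.626 ≈ 54.759 mg.

54.8 mg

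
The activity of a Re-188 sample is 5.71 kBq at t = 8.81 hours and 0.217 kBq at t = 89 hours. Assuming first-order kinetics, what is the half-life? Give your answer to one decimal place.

Over Δt = 89 − 8.81 = 80.19 hours, the level fell by a factor of 5.71/0.217 ≈ 26.313.
n = log₂(26.313) ≈ 4.7177 half-lives, so t½ = 80.19/4.7177 ≈ 16.998 hours.

17.0 hours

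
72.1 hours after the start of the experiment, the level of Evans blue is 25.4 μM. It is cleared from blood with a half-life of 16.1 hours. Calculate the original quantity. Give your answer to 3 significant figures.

Number of half-lives elapsed: n = 72.1/16.1 ≈ 4.4783.
A₀ = A × 2^n = 25.4 × 2^4.4783 = 25.4 × 22.289 ≈ 566.14 μM.

566 μM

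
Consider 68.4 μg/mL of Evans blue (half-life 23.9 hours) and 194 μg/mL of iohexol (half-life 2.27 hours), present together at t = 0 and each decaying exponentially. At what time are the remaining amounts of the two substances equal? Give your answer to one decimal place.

3.8 hours

Set 68.4·(1/2)^(t/23.9) = 194·(1/2)^(t/2.27).
Taking log₂: log₂(68.4/194) = t·(1/23.9 − 1/2.27).
log₂(0.35258) = -1.504; 1/23.9 − 1/2.27 = -0.39869.
t = -1.504 / -0.39869 ≈ 3.7723 hours.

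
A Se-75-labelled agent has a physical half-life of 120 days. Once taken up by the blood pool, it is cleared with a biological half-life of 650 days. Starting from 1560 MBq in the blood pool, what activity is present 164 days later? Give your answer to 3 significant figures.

1/t_eff = 1/t_phys + 1/t_biol = 1/120 + 1/650 = 0.0098718 per day.
t_eff = 120 × 650 / (120 + 650) ≈ 101.3 days.
Remaining = 1560 × (1/2)^(164/101.3) = 1560 × (1/2)^1.619 ≈ 507.88 MBq.

508 MBq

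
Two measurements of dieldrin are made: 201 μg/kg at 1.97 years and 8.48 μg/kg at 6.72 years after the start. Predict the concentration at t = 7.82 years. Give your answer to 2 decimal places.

Over Δt = 6.72 − 1.97 = 4.75 years, the level fell by a factor of 201/8.48 ≈ 23.703.
n = log₂(23.703) ≈ 4.567 half-lives, so t½ = 4.75/4.567 ≈ 1.0401 years.
From t = 6.72 to t = 7.82: 8.48 × (1/2)^((7.82−6.72)/1.0401) ≈ 4.074 μg/kg.

4.07 μg/kg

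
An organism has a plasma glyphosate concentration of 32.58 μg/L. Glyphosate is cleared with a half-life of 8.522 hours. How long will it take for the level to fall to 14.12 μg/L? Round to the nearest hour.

Fraction remaining = 14.12/32.58 ≈ 0.43339.
n = log₂(32.58/14.12) = ln(2.3074)/ln 2 ≈ 1.2062 half-lives.
t = n × t½ = 1.2062 × 8.522 ≈ 10.28 hours.

10 hours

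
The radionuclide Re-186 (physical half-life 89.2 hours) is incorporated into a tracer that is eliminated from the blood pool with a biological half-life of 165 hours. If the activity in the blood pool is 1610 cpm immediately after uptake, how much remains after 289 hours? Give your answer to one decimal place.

50.6 cpm

1/t_eff = 1/t_phys + 1/t_biol = 1/89.2 + 1/165 = 0.017271 per hour.
t_eff = 89.2 × 165 / (89.2 + 165) ≈ 57.899 hours.
Remaining = 1610 × (1/2)^(289/57.899) = 1610 × (1/2)^4.9914 ≈ 50.612 cpm.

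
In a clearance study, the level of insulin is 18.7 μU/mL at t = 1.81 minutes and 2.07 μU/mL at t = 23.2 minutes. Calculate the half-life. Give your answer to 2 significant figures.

6.7 minutes

Over Δt = 23.2 − 1.81 = 21.39 minutes, the level fell by a factor of 18.7/2.07 ≈ 9.0338.
n = log₂(9.0338) ≈ 3.1753 half-lives, so t½ = 21.39/3.1753 ≈ 6.7363 minutes.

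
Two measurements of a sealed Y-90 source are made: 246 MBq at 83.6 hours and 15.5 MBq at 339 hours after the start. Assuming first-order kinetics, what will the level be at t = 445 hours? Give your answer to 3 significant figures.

4.92 MBq

Over Δt = 339 − 83.6 = 255.4 hours, the level fell by a factor of 246/15.5 ≈ 15.871.
n = log₂(15.871) ≈ 3.9883 half-lives, so t½ = 255.4/3.9883 ≈ 64.037 hours.
From t = 339 to t = 445: 15.5 × (1/2)^((445−339)/64.037) ≈ 4.9208 MBq.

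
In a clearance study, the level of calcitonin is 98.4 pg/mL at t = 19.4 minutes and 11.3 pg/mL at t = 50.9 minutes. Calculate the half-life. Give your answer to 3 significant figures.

10.1 minutes

Over Δt = 50.9 − 19.4 = 31.5 minutes, the level fell by a factor of 98.4/11.3 ≈ 8.708.
n = log₂(8.708) ≈ 3.1223 half-lives, so t½ = 31.5/3.1223 ≈ 10.089 minutes.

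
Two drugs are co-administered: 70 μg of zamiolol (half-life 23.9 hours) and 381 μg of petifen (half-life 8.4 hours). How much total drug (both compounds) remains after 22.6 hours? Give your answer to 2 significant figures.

95 μg

zamiolol: 70 × (1/2)^(22.6/23.9) = 70 × (1/2)^0.94561 ≈ 36.345 μg.
petifen: 381 × (1/2)^(22.6/8.4) = 381 × (1/2)^2.6905 ≈ 59.022 μg.
Total = 36.345 + 59.022 ≈ 95.366 μg.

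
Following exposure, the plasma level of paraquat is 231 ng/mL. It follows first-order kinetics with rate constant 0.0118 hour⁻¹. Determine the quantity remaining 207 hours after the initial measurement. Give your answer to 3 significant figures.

t½ = ln 2 / k = 0.69315 / 0.0118 ≈ 58.741 hours.
Number of half-lives: n = 207/58.741 ≈ 3.5239.
Remaining = 231 × (1/2)^3.5239 = 231 × 0.086935 ≈ 20.082 ng/mL.

20.1 ng/mL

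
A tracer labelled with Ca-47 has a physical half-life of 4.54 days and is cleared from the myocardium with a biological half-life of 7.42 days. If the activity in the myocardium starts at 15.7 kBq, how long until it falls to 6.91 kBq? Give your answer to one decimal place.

1/t_eff = 1/t_phys + 1/t_biol = 1/4.54 + 1/7.42 = 0.35504 per day.
t_eff = 4.54 × 7.42 / (4.54 + 7.42) ≈ 2.8166 days.
n = log₂(15.7/6.91) ≈ 1.184; t = 1.184 × 2.8166 ≈ 3.3349 days.

3.3 days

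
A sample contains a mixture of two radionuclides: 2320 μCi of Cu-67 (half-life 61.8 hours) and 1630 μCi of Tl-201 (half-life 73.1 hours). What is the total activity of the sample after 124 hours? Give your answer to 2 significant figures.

1100 μCi

Cu-67: 2320 × (1/2)^(124/61.8) = 2320 × (1/2)^2.0065 ≈ 577.4 μCi.
Tl-201: 1630 × (1/2)^(124/73.1) = 1630 × (1/2)^1.6963 ≈ 502.98 μCi.
Total = 577.4 + 502.98 ≈ 1080.4 μCi.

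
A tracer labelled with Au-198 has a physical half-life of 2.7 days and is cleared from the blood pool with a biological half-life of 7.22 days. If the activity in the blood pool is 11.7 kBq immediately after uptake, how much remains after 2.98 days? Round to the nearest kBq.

4 kBq

1/t_eff = 1/t_phys + 1/t_biol = 1/2.7 + 1/7.22 = 0.50887 per day.
t_eff = 2.7 × 7.22 / (2.7 + 7.22) ≈ 1.9651 days.
Remaining = 11.7 × (1/2)^(2.98/1.9651) = 11.7 × (1/2)^1.5164 ≈ 4.0897 kBq.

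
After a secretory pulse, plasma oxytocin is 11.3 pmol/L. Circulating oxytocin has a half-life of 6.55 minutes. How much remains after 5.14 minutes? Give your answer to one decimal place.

6.6 pmol/L

Number of half-lives: n = 5.14/6.55 ≈ 0.78473.
Remaining = 11.3 × (1/2)^0.78473 = 11.3 × 0.58046 ≈ 6.5592 pmol/L.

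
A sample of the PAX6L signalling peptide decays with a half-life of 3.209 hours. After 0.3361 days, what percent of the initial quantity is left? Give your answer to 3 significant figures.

17.5%

0.3361 days = 8.0664 hours.
n = 8.0664/3.209 ≈ 2.5137 half-lives.
Fraction remaining = (1/2)^2.5137 ≈ 0.17511, i.e. 17.511%.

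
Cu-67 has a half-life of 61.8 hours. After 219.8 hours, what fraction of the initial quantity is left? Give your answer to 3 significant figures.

n = 219.8/61.8 ≈ 3.5566 half-lives.
Fraction remaining = (1/2)^3.5566 ≈ 0.084986.

0.0850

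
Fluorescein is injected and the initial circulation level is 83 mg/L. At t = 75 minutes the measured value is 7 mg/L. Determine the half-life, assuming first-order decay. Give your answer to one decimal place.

A/A₀ = 7/83 ≈ 0.084337.
n = log₂(11.857) ≈ 3.5677 half-lives elapsed in 75 minutes.
t½ = 75/3.5677 ≈ 21.022 minutes.

21.0 minutes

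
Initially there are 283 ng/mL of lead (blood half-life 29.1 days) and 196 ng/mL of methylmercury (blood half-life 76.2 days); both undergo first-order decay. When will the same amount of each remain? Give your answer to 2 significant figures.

25 days

Set 283·(1/2)^(t/29.1) = 196·(1/2)^(t/76.2).
Taking log₂: log₂(283/196) = t·(1/29.1 − 1/76.2).
log₂(1.4439) = 0.52995; 1/29.1 − 1/76.2 = 0.021241.
t = 0.52995 / 0.021241 ≈ 24.949 days.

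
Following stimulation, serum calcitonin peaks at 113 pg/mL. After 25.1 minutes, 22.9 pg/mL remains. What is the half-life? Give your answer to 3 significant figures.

10.9 minutes

A/A₀ = 22.9/113 ≈ 0.20265.
n = log₂(4.9345) ≈ 2.3029 half-lives elapsed in 25.1 minutes.
t½ = 25.1/2.3029 ≈ 10.899 minutes.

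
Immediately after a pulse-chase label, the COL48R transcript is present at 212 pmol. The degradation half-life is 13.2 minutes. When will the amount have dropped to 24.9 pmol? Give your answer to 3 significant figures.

Fraction remaining = 24.9/212 ≈ 0.11745.
n = log₂(212/24.9) = ln(8.5141)/ln 2 ≈ 3.0898 half-lives.
t = n × t½ = 3.0898 × 13.2 ≈ 40.786 minutes.

40.8 minutes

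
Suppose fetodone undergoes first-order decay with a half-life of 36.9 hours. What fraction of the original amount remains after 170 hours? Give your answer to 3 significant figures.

0.0410

n = 170/36.9 ≈ 4.607 half-lives.
Fraction remaining = (1/2)^4.607 ≈ 0.041034.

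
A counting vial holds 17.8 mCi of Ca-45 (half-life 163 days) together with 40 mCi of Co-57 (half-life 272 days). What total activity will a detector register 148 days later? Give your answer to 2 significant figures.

37 mCi

Ca-45: 17.8 × (1/2)^(148/163) = 17.8 × (1/2)^0.90798 ≈ 9.4862 mCi.
Co-57: 40 × (1/2)^(148/272) = 40 × (1/2)^0.54412 ≈ 27.432 mCi.
Total = 9.4862 + 27.432 ≈ 36.919 mCi.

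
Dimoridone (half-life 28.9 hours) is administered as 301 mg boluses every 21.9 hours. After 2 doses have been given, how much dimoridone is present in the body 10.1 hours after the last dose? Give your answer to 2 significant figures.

380 mg

The 2 doses were given 32, 10.1 hours ago.
Total = 301·(1/2)^(32/28.9) + 301·(1/2)^(10.1/28.9)
      = 139.72 + 236.24 ≈ 375.96 mg.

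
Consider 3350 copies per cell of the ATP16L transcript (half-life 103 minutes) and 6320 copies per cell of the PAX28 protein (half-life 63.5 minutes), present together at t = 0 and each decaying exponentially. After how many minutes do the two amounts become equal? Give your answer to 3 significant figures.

Set 3350·(1/2)^(t/103) = 6320·(1/2)^(t/63.5).
Taking log₂: log₂(3350/6320) = t·(1/103 − 1/63.5).
log₂(0.53006) = -0.91576; 1/103 − 1/63.5 = -0.0060393.
t = -0.91576 / -0.0060393 ≈ 151.63 minutes.

152 minutes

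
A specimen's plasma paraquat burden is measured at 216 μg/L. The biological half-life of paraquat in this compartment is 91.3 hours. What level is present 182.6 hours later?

54 μg/L

Elapsed time is 2 half-lives (182.6/91.3).
Each half-life halves the amount: 216 × (1/2)^2 = 216/4 = 54 μg/L.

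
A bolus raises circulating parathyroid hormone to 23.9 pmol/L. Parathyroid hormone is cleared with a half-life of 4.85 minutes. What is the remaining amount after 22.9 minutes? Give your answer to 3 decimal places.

0.906 pmol/L

Number of half-lives: n = 22.9/4.85 ≈ 4.7216.
Remaining = 23.9 × (1/2)^4.7216 = 23.9 × 0.0379 ≈ 0.90582 pmol/L.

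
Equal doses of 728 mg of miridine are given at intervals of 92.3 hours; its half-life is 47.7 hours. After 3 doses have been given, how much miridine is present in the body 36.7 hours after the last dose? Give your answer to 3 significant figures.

The 3 doses were given 221.3, 129, 36.7 hours ago.
Total = 728·(1/2)^(221.3/47.7) + 728·(1/2)^(129/47.7) + 728·(1/2)^(36.7/47.7)
      = 29.21 + 111.69 + 427.09 ≈ 567.99 mg.

568 mg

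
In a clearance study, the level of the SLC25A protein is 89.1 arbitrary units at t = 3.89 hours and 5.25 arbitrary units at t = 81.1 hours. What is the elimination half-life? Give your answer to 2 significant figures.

Over Δt = 81.1 − 3.89 = 77.21 hours, the level fell by a factor of 89.1/5.25 ≈ 16.971.
n = log₂(16.971) ≈ 4.085 half-lives, so t½ = 77.21/4.085 ≈ 18.901 hours.

19 hours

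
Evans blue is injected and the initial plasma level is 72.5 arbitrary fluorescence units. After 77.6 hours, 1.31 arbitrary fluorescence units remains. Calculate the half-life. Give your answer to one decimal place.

13.4 hours

A/A₀ = 1.31/72.5 ≈ 0.018069.
n = log₂(55.344) ≈ 5.7903 half-lives elapsed in 77.6 hours.
t½ = 77.6/5.7903 ≈ 13.402 hours.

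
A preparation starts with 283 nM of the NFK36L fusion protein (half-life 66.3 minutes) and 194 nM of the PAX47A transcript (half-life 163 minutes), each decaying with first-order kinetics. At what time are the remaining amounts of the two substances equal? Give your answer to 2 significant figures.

61 minutes

Set 283·(1/2)^(t/66.3) = 194·(1/2)^(t/163).
Taking log₂: log₂(283/194) = t·(1/66.3 − 1/163).
log₂(1.4588) = 0.54475; 1/66.3 − 1/163 = 0.008948.
t = 0.54475 / 0.008948 ≈ 60.879 minutes.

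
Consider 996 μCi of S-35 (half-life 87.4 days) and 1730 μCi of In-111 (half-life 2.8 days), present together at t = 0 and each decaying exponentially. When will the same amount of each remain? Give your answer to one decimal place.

Set 996·(1/2)^(t/87.4) = 1730·(1/2)^(t/2.8).
Taking log₂: log₂(996/1730) = t·(1/87.4 − 1/2.8).
log₂(0.57572) = -0.79655; 1/87.4 − 1/2.8 = -0.3457.
t = -0.79655 / -0.3457 ≈ 2.3042 days.

2.3 days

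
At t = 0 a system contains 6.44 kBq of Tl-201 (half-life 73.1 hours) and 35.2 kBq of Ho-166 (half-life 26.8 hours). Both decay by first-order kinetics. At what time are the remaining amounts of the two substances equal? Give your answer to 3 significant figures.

Set 6.44·(1/2)^(t/73.1) = 35.2·(1/2)^(t/26.8).
Taking log₂: log₂(6.44/35.2) = t·(1/73.1 − 1/26.8).
log₂(0.18295) = -2.4504; 1/73.1 − 1/26.8 = -0.023634.
t = -2.4504 / -0.023634 ≈ 103.68 hours.

104 hours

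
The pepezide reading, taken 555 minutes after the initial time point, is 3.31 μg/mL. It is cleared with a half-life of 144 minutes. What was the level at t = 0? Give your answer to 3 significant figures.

47.9 μg/mL

Number of half-lives elapsed: n = 555/144 ≈ 3.8542.
A₀ = A × 2^n = 3.31 × 2^3.8542 = 3.31 × 14.462 ≈ 47.868 μg/mL.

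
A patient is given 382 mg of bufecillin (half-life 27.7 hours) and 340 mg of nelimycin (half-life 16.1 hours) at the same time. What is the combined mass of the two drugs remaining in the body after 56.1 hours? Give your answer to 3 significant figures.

bufecillin: 382 × (1/2)^(56.1/27.7) = 382 × (1/2)^2.0253 ≈ 93.842 mg.
nelimycin: 340 × (1/2)^(56.1/16.1) = 340 × (1/2)^3.4845 ≈ 30.377 mg.
Total = 93.842 + 30.377 ≈ 124.22 mg.

124 mg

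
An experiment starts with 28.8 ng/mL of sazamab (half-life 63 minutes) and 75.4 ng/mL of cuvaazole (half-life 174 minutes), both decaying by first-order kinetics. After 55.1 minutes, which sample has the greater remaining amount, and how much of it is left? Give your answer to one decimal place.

cuvaazole, 60.5 ng/mL

sazamab: 28.8 × (1/2)^0.8746 ≈ 15.708 ng/mL.
cuvaazole: 75.4 × (1/2)^0.31667 ≈ 60.54 ng/mL.
Cuvaazole has more remaining, at ≈ 60.54 ng/mL.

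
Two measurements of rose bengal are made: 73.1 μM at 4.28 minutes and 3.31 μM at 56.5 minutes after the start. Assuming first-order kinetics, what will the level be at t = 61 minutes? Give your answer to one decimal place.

Over Δt = 56.5 − 4.28 = 52.22 minutes, the level fell by a factor of 73.1/3.31 ≈ 22.085.
n = log₂(22.085) ≈ 4.465 half-lives, so t½ = 52.22/4.465 ≈ 11.695 minutes.
From t = 56.5 to t = 61: 3.31 × (1/2)^((61−56.5)/11.695) ≈ 2.5351 μM.

2.5 μM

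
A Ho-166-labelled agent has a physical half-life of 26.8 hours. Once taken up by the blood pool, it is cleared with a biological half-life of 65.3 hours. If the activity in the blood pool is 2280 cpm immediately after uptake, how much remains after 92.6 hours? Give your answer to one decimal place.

77.8 cpm

1/t_eff = 1/t_phys + 1/t_biol = 1/26.8 + 1/65.3 = 0.052627 per hour.
t_eff = 26.8 × 65.3 / (26.8 + 65.3) ≈ 19.002 hours.
Remaining = 2280 × (1/2)^(92.6/19.002) = 2280 × (1/2)^4.8733 ≈ 77.791 cpm.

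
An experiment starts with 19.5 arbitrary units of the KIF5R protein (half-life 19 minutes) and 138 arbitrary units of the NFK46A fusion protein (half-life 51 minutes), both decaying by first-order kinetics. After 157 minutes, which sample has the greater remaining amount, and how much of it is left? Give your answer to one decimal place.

KIF5R protein: 19.5 × (1/2)^8.2632 ≈ 0.063471 arbitrary units.
NFK46A fusion protein: 138 × (1/2)^3.0784 ≈ 16.337 arbitrary units.
NFK46A fusion protein has more remaining, at ≈ 16.337 arbitrary units.

NFK46A fusion protein, 16.3 arbitrary units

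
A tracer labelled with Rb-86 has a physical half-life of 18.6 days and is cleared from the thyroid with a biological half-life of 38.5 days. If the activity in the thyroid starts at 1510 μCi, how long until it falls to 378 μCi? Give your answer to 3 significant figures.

25.1 days

1/t_eff = 1/t_phys + 1/t_biol = 1/18.6 + 1/38.5 = 0.079737 per day.
t_eff = 18.6 × 38.5 / (18.6 + 38.5) ≈ 12.541 days.
n = log₂(1510/378) ≈ 1.9981; t = 1.9981 × 12.541 ≈ 25.058 days.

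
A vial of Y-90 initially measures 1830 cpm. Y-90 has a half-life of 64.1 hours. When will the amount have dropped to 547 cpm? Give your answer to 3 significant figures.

Fraction remaining = 547/1830 ≈ 0.29891.
n = log₂(1830/547) = ln(3.3455)/ln 2 ≈ 1.7422 half-lives.
t = n × t½ = 1.7422 × 64.1 ≈ 111.68 hours.

112 hours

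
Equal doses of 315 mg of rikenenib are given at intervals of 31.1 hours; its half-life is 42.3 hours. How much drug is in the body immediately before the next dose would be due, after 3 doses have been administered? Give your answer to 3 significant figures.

371 mg

The 3 doses were given 93.3, 62.2, 31.1 hours ago.
Total = 315·(1/2)^(93.3/42.3) + 315·(1/2)^(62.2/42.3) + 315·(1/2)^(31.1/42.3)
      = 68.287 + 113.67 + 189.23 ≈ 371.19 mg.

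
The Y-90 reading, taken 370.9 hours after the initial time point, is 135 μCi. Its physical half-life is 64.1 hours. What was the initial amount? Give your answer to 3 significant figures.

7450 μCi

Number of half-lives elapsed: n = 370.9/64.1 ≈ 5.7863.
A₀ = A × 2^n = 135 × 2^5.7863 = 135 × 55.188 ≈ 7450.3 μCi.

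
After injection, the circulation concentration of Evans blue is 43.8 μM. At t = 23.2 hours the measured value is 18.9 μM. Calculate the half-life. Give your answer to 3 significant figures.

A/A₀ = 18.9/43.8 ≈ 0.43151.
n = log₂(2.3175) ≈ 1.2125 half-lives elapsed in 23.2 hours.
t½ = 23.2/1.2125 ≈ 19.133 hours.

19.1 hours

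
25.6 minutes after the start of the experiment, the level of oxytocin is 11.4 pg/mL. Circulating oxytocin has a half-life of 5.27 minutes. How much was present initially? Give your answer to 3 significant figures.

Number of half-lives elapsed: n = 25.6/5.27 ≈ 4.8577.
A₀ = A × 2^n = 11.4 × 2^4.8577 = 11.4 × 28.994 ≈ 330.53 pg/mL.

331 pg/mL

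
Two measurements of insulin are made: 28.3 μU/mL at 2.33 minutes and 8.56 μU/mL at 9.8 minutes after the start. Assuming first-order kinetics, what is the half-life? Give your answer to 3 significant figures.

4.33 minutes

Over Δt = 9.8 − 2.33 = 7.47 minutes, the level fell by a factor of 28.3/8.56 ≈ 3.3061.
n = log₂(3.3061) ≈ 1.7251 half-lives, so t½ = 7.47/1.7251 ≈ 4.3301 minutes.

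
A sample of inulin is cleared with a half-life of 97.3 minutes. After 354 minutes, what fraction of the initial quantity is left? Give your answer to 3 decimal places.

n = 354/97.3 ≈ 3.6382 half-lives.
Fraction remaining = (1/2)^3.6382 ≈ 0.080312.

0.080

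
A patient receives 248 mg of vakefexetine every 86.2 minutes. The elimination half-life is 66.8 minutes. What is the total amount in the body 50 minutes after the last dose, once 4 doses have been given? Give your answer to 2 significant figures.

The 4 doses were given 308.6, 222.4, 136.2, 50 minutes ago.
Total = 248·(1/2)^(308.6/66.8) + 248·(1/2)^(222.4/66.8) + 248·(1/2)^(136.2/66.8) + 248·(1/2)^(50/66.8)
      = 10.087 + 24.673 + 60.35 + 147.61 ≈ 242.72 mg.

240 mg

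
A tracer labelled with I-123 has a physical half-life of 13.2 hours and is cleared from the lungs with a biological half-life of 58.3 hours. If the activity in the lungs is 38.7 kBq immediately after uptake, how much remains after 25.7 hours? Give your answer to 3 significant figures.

1/t_eff = 1/t_phys + 1/t_biol = 1/13.2 + 1/58.3 = 0.09291 per hour.
t_eff = 13.2 × 58.3 / (13.2 + 58.3) ≈ 10.763 hours.
Remaining = 38.7 × (1/2)^(25.7/10.763) = 38.7 × (1/2)^2.3878 ≈ 7.3946 kBq.

7.39 kBq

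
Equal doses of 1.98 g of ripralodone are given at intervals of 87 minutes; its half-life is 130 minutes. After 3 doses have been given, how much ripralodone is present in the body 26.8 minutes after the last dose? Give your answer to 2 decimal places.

3.47 g

The 3 doses were given 200.8, 113.8, 26.8 minutes ago.
Total = 1.98·(1/2)^(200.8/130) + 1.98·(1/2)^(113.8/130) + 1.98·(1/2)^(26.8/130)
      = 0.67872 + 1.0793 + 1.7164 ≈ 3.4744 g.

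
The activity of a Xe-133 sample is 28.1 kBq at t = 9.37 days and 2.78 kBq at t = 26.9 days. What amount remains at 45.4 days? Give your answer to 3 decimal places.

Over Δt = 26.9 − 9.37 = 17.53 days, the level fell by a factor of 28.1/2.78 ≈ 10.108.
n = log₂(10.108) ≈ 3.3374 half-lives, so t½ = 17.53/3.3374 ≈ 5.2526 days.
From t = 26.9 to t = 45.4: 2.78 × (1/2)^((45.4−26.9)/5.2526) ≈ 0.24199 kBq.

0.242 kBq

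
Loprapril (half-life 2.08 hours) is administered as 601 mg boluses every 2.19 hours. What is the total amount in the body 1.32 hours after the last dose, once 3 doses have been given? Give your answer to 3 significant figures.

The 3 doses were given 5.7, 3.51, 1.32 hours ago.
Total = 601·(1/2)^(5.7/2.08) + 601·(1/2)^(3.51/2.08) + 601·(1/2)^(1.32/2.08)
      = 89.937 + 186.59 + 387.11 ≈ 663.64 mg.

664 mg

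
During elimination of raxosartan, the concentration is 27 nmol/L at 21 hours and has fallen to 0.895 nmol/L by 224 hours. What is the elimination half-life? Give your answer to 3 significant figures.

Over Δt = 224 − 21 = 203 hours, the level fell by a factor of 27/0.895 ≈ 30.168.
n = log₂(30.168) ≈ 4.9149 half-lives, so t½ = 203/4.9149 ≈ 41.303 hours.

41.3 hours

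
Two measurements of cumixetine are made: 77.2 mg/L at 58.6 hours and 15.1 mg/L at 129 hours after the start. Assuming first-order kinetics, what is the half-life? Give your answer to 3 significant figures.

29.9 hours

Over Δt = 129 − 58.6 = 70.4 hours, the level fell by a factor of 77.2/15.1 ≈ 5.1126.
n = log₂(5.1126) ≈ 2.3541 half-lives, so t½ = 70.4/2.3541 ≈ 29.906 hours.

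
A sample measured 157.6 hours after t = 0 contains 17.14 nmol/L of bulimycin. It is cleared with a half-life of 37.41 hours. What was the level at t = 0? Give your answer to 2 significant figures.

320 nmol/L

Number of half-lives elapsed: n = 157.6/37.41 ≈ 4.2128.
A₀ = A × 2^n = 17.14 × 2^4.2128 = 17.14 × 18.543 ≈ 317.82 nmol/L.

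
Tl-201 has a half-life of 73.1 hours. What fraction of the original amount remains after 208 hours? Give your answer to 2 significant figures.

n = 208/73.1 ≈ 2.8454 half-lives.
Fraction remaining = (1/2)^2.8454 ≈ 0.13914.

0.14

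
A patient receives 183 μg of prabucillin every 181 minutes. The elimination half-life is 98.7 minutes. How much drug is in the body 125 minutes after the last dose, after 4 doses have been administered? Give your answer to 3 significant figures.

105 μg

The 4 doses were given 668, 487, 306, 125 minutes ago.
Total = 183·(1/2)^(668/98.7) + 183·(1/2)^(487/98.7) + 183·(1/2)^(306/98.7) + 183·(1/2)^(125/98.7)
      = 1.6791 + 5.9858 + 21.339 + 76.069 ≈ 105.07 μg.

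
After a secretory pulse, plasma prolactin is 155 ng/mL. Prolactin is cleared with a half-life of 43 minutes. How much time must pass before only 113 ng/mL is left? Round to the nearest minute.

Fraction remaining = 113/155 ≈ 0.72903.
n = log₂(155/113) = ln(1.3717)/ln 2 ≈ 0.45595 half-lives.
t = n × t½ = 0.45595 × 43 ≈ 19.606 minutes.

20 minutes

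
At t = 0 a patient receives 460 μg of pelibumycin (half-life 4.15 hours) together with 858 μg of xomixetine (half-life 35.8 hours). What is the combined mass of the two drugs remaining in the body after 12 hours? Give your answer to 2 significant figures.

740 μg

pelibumycin: 460 × (1/2)^(12/4.15) = 460 × (1/2)^2.8916 ≈ 61.988 μg.
xomixetine: 858 × (1/2)^(12/35.8) = 858 × (1/2)^0.3352 ≈ 680.12 μg.
Total = 61.988 + 680.12 ≈ 742.1 μg.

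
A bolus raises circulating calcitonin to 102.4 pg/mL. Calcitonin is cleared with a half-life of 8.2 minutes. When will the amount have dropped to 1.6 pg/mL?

49.2 minutes

1.6/102.4 = 1/64, so 6 half-lives have elapsed.
t = 6 × 8.2 = 49.2 minutes.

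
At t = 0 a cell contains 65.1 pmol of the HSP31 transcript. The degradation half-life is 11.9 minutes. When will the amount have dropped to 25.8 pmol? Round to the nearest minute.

16 minutes

Fraction remaining = 25.8/65.1 ≈ 0.39631.
n = log₂(65.1/25.8) = ln(2.5233)/ln 2 ≈ 1.3353 half-lives.
t = n × t½ = 1.3353 × 11.9 ≈ 15.89 minutes.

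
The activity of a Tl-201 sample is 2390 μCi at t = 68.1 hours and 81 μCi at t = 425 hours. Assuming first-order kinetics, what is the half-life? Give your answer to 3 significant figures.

73.1 hours

Over Δt = 425 − 68.1 = 356.9 hours, the level fell by a factor of 2390/81 ≈ 29.506.
n = log₂(29.506) ≈ 4.8829 half-lives, so t½ = 356.9/4.8829 ≈ 73.091 hours.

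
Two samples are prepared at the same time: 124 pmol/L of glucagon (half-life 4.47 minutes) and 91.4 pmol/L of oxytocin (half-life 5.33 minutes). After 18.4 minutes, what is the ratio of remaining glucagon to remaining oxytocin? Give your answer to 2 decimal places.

glucagon: 124 × (1/2)^(18.4/4.47) = 124 × (1/2)^4.1163 ≈ 7.1496 pmol/L.
oxytocin: 91.4 × (1/2)^(18.4/5.33) = 91.4 × (1/2)^3.4522 ≈ 8.3511 pmol/L.
Ratio ≈ 7.1496 / 8.3511 ≈ 0.85613.

0.86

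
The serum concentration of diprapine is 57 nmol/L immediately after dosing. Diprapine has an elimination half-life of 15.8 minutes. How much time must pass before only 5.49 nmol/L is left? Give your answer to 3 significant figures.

53.3 minutes

Fraction remaining = 5.49/57 ≈ 0.096316.
n = log₂(57/5.49) = ln(10.383)/ln 2 ≈ 3.3761 half-lives.
t = n × t½ = 3.3761 × 15.8 ≈ 53.342 minutes.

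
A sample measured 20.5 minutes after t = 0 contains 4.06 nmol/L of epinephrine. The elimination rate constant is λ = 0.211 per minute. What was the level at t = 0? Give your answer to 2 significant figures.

310 nmol/L

t½ = ln 2 / λ = 0.69315 / 0.211 ≈ 3.2851 minutes.
Number of half-lives elapsed: n = 20.5/3.2851 ≈ 6.2404.
A₀ = A × 2^n = 4.06 × 2^6.2404 = 4.06 × 75.603 ≈ 306.95 nmol/L.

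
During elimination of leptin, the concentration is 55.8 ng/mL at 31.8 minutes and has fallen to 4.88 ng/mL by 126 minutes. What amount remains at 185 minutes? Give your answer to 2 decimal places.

Over Δt = 126 − 31.8 = 94.2 minutes, the level fell by a factor of 55.8/4.88 ≈ 11.434.
n = log₂(11.434) ≈ 3.5153 half-lives, so t½ = 94.2/3.5153 ≈ 26.797 minutes.
From t = 126 to t = 185: 4.88 × (1/2)^((185−126)/26.797) ≈ 1.0608 ng/mL.

1.06 ng/mL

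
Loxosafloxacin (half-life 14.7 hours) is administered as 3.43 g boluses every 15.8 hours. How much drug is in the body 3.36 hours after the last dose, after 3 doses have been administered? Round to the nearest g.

5 g

The 3 doses were given 34.96, 19.16, 3.36 hours ago.
Total = 3.43·(1/2)^(34.96/14.7) + 3.43·(1/2)^(19.16/14.7) + 3.43·(1/2)^(3.36/14.7)
      = 0.65974 + 1.3897 + 2.9274 ≈ 4.9769 g.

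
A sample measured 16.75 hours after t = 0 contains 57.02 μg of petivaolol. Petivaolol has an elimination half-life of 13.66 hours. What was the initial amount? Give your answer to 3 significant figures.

133 μg

Number of half-lives elapsed: n = 16.75/13.66 ≈ 1.2262.
A₀ = A × 2^n = 57.02 × 2^1.2262 = 57.02 × 2.3395 ≈ 133.4 μg.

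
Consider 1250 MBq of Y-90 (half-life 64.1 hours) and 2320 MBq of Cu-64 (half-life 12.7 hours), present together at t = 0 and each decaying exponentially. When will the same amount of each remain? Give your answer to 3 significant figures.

Set 1250·(1/2)^(t/64.1) = 2320·(1/2)^(t/12.7).
Taking log₂: log₂(1250/2320) = t·(1/64.1 − 1/12.7).
log₂(0.53879) = -0.8922; 1/64.1 − 1/12.7 = -0.06314.
t = -0.8922 / -0.06314 ≈ 14.131 hours.

14.1 hours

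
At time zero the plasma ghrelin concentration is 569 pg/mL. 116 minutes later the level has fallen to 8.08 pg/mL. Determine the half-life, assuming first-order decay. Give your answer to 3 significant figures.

18.9 minutes

A/A₀ = 8.08/569 ≈ 0.0142.
n = log₂(70.421) ≈ 6.1379 half-lives elapsed in 116 minutes.
t½ = 116/6.1379 ≈ 18.899 minutes.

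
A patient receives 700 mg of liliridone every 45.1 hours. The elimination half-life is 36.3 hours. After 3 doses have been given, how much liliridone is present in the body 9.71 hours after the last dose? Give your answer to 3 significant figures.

The 3 doses were given 99.91, 54.81, 9.71 hours ago.
Total = 700·(1/2)^(99.91/36.3) + 700·(1/2)^(54.81/36.3) + 700·(1/2)^(9.71/36.3)
      = 103.89 + 245.79 + 581.53 ≈ 931.21 mg.

931 mg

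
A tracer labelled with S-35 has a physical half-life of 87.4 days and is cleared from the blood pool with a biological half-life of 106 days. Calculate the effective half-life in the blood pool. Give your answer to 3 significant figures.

1/t_eff = 1/t_phys + 1/t_biol = 1/87.4 + 1/106 = 0.020876 per day.
t_eff = 87.4 × 106 / (87.4 + 106) ≈ 47.903 days.

47.9 days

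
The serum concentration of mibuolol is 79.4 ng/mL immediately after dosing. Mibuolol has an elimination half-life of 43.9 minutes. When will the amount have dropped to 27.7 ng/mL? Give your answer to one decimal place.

Fraction remaining = 27.7/79.4 ≈ 0.34887.
n = log₂(79.4/27.7) = ln(2.8664)/ln 2 ≈ 1.5193 half-lives.
t = n × t½ = 1.5193 × 43.9 ≈ 66.695 minutes.

66.7 minutes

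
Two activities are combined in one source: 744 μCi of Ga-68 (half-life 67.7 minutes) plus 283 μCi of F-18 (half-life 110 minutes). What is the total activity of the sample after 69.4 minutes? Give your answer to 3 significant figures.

548 μCi

Ga-68: 744 × (1/2)^(69.4/67.7) = 744 × (1/2)^1.0251 ≈ 365.58 μCi.
F-18: 283 × (1/2)^(69.4/110) = 283 × (1/2)^0.63091 ≈ 182.75 μCi.
Total = 365.58 + 182.75 ≈ 548.33 μCi.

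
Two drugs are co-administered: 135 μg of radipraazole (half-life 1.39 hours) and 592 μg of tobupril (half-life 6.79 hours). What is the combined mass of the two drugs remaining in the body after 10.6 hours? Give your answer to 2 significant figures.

200 μg

radipraazole: 135 × (1/2)^(10.6/1.39) = 135 × (1/2)^7.6259 ≈ 0.68345 μg.
tobupril: 592 × (1/2)^(10.6/6.79) = 592 × (1/2)^1.5611 ≈ 200.62 μg.
Total = 0.68345 + 200.62 ≈ 201.31 μg.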